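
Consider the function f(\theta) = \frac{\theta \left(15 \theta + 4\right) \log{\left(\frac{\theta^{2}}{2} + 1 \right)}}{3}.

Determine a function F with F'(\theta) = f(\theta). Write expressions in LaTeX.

An antiderivative is F(\theta) = \frac{5 \theta^{3} \log{\left(\frac{\theta^{2}}{2} + 1 \right)}}{3} - \frac{10 \theta^{3}}{9} + \frac{2 \theta^{2} \log{\left(\frac{\theta^{2}}{2} + 1 \right)}}{3} - \frac{2 \theta^{2}}{3} + \frac{20 \theta}{3} + \frac{4 \log{\left(\theta^{2} + 2 \right)}}{3} - \frac{20 \sqrt{2} \operatorname{atan}{\left(\frac{\sqrt{2} \theta}{2} \right)}}{3}.

Recover f(\theta) by differentiating a candidate F(\theta); any mismatch rules it out.
Check: d/d\theta[\frac{5 \theta^{3} \log{\left(\frac{\theta^{2}}{2} + 1 \right)}}{3} - \frac{10 \theta^{3}}{9} + \frac{2 \theta^{2} \log{\left(\frac{\theta^{2}}{2} + 1 \right)}}{3} - \frac{2 \theta^{2}}{3} + \frac{20 \theta}{3} + \frac{4 \log{\left(\theta^{2} + 2 \right)}}{3} - \frac{20 \sqrt{2} \operatorname{atan}{\left(\frac{\sqrt{2} \theta}{2} \right)}}{3}] = 5 \theta^{2} \log{\left(\frac{\theta^{2}}{2} + 1 \right)} + \frac{4 \theta \log{\left(\frac{\theta^{2}}{2} + 1 \right)}}{3}, which equals f(\theta).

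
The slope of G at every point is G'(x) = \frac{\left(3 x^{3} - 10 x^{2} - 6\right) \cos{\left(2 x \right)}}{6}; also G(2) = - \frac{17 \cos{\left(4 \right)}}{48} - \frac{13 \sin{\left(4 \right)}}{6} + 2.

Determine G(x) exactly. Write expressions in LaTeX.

G(x) = \frac{12 x^{3} \sin{\left(2 x \right)} - 40 x^{2} \sin{\left(2 x \right)} + 18 x^{2} \cos{\left(2 x \right)} - 18 x \sin{\left(2 x \right)} - 40 x \cos{\left(2 x \right)} - 4 \sin{\left(2 x \right)} - 9 \cos{\left(2 x \right)} + 96}{48}

For G(x) to be correct, d/dx[G] must agree with the stated G'(x) identically.
A general antiderivative is \frac{x^{3} \sin{\left(2 x \right)}}{4} - \frac{5 x^{2} \sin{\left(2 x \right)}}{6} + \frac{3 x^{2} \cos{\left(2 x \right)}}{8} - \frac{3 x \sin{\left(2 x \right)}}{8} - \frac{5 x \cos{\left(2 x \right)}}{6} - \frac{\sin{\left(2 x \right)}}{12} - \frac{3 \cos{\left(2 x \right)}}{16} + C.
The condition gives C = - \frac{17 \cos{\left(4 \right)}}{48} - \frac{13 \sin{\left(4 \right)}}{6} + 2 - (- \frac{17 \cos{\left(4 \right)}}{48} - \frac{13 \sin{\left(4 \right)}}{6}) = 2.
So G(x) = \frac{12 x^{3} \sin{\left(2 x \right)} - 40 x^{2} \sin{\left(2 x \right)} + 18 x^{2} \cos{\left(2 x \right)} - 18 x \sin{\left(2 x \right)} - 40 x \cos{\left(2 x \right)} - 4 \sin{\left(2 x \right)} - 9 \cos{\left(2 x \right)} + 96}{48}.
Check: d/dx[\frac{12 x^{3} \sin{\left(2 x \right)} - 40 x^{2} \sin{\left(2 x \right)} + 18 x^{2} \cos{\left(2 x \right)} - 18 x \sin{\left(2 x \right)} - 40 x \cos{\left(2 x \right)} - 4 \sin{\left(2 x \right)} - 9 \cos{\left(2 x \right)} + 96}{48}] = \frac{x^{3} \cos{\left(2 x \right)}}{2} - \frac{5 x^{2} \cos{\left(2 x \right)}}{3} - \cos{\left(2 x \right)}, which equals G'(x).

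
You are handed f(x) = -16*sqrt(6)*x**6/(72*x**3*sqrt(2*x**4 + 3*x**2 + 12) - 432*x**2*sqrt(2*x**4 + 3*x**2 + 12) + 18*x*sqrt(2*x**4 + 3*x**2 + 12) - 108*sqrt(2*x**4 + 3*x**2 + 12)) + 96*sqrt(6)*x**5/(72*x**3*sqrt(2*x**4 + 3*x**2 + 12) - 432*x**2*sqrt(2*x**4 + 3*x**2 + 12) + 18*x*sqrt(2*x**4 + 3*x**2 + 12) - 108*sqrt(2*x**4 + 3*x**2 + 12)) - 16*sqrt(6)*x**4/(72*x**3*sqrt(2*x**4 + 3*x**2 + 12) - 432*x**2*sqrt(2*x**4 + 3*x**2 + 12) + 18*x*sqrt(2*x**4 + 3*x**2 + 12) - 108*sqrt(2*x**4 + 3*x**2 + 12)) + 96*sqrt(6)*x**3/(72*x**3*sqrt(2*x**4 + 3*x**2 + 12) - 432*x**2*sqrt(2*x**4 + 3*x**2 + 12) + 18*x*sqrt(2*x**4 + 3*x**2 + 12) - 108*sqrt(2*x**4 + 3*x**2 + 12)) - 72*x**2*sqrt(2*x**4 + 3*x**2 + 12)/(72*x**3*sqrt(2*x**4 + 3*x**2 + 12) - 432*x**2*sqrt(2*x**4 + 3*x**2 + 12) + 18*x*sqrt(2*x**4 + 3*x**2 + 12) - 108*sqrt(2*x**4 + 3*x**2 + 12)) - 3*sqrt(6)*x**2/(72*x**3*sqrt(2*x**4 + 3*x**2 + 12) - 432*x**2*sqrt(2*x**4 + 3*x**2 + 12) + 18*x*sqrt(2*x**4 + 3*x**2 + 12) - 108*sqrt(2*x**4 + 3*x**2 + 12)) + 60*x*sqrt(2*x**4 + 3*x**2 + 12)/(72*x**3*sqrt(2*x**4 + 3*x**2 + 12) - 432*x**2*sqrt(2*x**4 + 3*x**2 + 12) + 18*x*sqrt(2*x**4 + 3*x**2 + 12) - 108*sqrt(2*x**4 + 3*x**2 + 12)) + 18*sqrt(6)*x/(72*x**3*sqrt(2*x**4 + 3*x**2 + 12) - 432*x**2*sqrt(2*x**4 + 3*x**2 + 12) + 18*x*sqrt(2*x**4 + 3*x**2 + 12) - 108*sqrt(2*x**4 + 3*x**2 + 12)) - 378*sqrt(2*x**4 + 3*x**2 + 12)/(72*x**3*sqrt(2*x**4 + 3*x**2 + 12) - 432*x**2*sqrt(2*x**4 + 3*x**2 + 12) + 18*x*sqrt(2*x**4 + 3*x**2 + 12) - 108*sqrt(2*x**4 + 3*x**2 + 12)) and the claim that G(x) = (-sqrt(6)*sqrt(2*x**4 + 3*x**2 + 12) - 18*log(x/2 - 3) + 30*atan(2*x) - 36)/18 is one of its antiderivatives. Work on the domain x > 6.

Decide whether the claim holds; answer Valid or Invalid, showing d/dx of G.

d/dx[G] = (-16*sqrt(6)*x**6 + 96*sqrt(6)*x**5 - 16*sqrt(6)*x**4 + 96*sqrt(6)*x**3 - 72*x**2*sqrt(2*x**4 + 3*x**2 + 12) - 3*sqrt(6)*x**2 + 60*x*sqrt(2*x**4 + 3*x**2 + 12) + 18*sqrt(6)*x - 378*sqrt(2*x**4 + 3*x**2 + 12))/(72*x**3*sqrt(2*x**4 + 3*x**2 + 12) - 432*x**2*sqrt(2*x**4 + 3*x**2 + 12) + 18*x*sqrt(2*x**4 + 3*x**2 + 12) - 108*sqrt(2*x**4 + 3*x**2 + 12))
This equals f(x) exactly, so the claim holds.

Valid - the claim checks out under differentiation.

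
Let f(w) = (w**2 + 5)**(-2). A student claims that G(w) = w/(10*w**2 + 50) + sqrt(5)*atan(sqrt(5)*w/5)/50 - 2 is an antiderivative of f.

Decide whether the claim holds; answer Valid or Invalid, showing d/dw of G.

d/dw[G] = 1/(w**4 + 10*w**2 + 25)
This equals f(w) exactly, so the claim holds.

Valid - the claim checks out under differentiation.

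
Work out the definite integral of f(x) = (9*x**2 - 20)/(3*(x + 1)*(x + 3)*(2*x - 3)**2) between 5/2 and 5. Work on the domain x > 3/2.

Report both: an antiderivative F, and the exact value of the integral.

Factor the denominator (3*(x + 1)*(x + 3)*(2*x - 3)**2) and decompose: f = 2416/(6075*(2*x - 3)) + 1/(135*(2*x - 3)**2) - 61/(486*(x + 3)) - 11/(150*(x + 1)); each piece integrates to a log, atan, or power term.
F(x) = -(-4832*x*log(x - 3/2) + 1782*x*log(x + 1) + 3050*x*log(x + 3) + 7248*log(x - 3/2) - 2673*log(x + 1) - 4575*log(x + 3) + 45)/(12150*(2*x - 3)) is an antiderivative of f.
Check: d/dx[-(-4832*x*log(x - 3/2) + 1782*x*log(x + 1) + 3050*x*log(x + 3) + 7248*log(x - 3/2) - 2673*log(x + 1) - 4575*log(x + 3) + 45)/(12150*(2*x - 3))] = (9*x**2 - 20)/(12*x**4 + 12*x**3 - 81*x**2 + 81), which equals f(x).
F(5) = -61*log(8)/486 - 11*log(6)/150 - 1/1890 + 1208*log(7/2)/6075; F(5/2) = -61*log(11/2)/486 - 11*log(7/2)/150 - 1/540.
Integral = F(5) - F(5/2) = -61*log(8)/486 - 11*log(6)/150 + 1/756 + 61*log(11/2)/486 + 3307*log(7/2)/12150.

Antiderivative: F(x) = -(-4832*x*log(x - 3/2) + 1782*x*log(x + 1) + 3050*x*log(x + 3) + 7248*log(x - 3/2) - 2673*log(x + 1) - 4575*log(x + 3) + 45)/(12150*(2*x - 3)); value = -61*log(8)/486 - 11*log(6)/150 + 1/756 + 61*log(11/2)/486 + 3307*log(7/2)/12150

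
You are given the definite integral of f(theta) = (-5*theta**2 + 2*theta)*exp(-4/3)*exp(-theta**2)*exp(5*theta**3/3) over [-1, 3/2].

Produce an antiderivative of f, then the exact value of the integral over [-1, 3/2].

Antiderivative: F(theta) = -exp(-4/3)*exp(-theta**2)*exp(5*theta**3/3); value = -exp(49/24) + exp(-4)

The substitution u = 5*theta**3/3 - theta**2 - 4/3 works: f is exactly (dF/du)*(du/dtheta) for that inner function.
F(theta) = -exp(-4/3)*exp(-theta**2)*exp(5*theta**3/3) is an antiderivative of f.
Check: d/dtheta[-exp(-4/3)*exp(-theta**2)*exp(5*theta**3/3)] = (-5*theta**2*exp(5*theta**3/3) + 2*theta*exp(5*theta**3/3))*exp(-4/3)*exp(-theta**2), which equals f(theta).
F(3/2) = -exp(49/24); F(-1) = -exp(-4).
Integral = F(3/2) - F(-1) = -exp(49/24) + exp(-4).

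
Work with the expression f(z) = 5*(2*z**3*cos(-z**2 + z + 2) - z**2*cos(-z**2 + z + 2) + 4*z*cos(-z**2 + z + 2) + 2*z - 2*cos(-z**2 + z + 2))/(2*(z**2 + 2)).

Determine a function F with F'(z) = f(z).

Any candidate F(z) must reproduce f(z) exactly when differentiated.
Check: d/dz[5*log(3*z**2/2 + 3)/2 - 5*sin(-z**2 + z + 2)/2] = (10*z**3*cos(-z**2 + z + 2) - 5*z**2*cos(-z**2 + z + 2) + 20*z*cos(-z**2 + z + 2) + 10*z - 10*cos(-z**2 + z + 2))/(2*z**2 + 4), which equals f(z).

An antiderivative is F(z) = 5*log(3*z**2/2 + 3)/2 - 5*sin(-z**2 + z + 2)/2.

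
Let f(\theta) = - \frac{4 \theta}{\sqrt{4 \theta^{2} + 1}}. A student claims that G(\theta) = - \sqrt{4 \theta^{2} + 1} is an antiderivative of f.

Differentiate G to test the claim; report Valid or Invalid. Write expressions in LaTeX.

d/d\theta[G] = - \frac{4 \theta}{\sqrt{4 \theta^{2} + 1}}
This equals f(\theta) exactly, so the claim holds.

Valid - the claim checks out under differentiation.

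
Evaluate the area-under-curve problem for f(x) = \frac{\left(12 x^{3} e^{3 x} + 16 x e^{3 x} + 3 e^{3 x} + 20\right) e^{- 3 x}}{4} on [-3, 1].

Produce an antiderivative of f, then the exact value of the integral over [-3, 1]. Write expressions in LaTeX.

A first test for any F(x): its x-derivative must equal f(x) identically.
F(x) = \frac{\left(9 x^{4} e^{3 x} + 24 x^{2} e^{3 x} + 9 x e^{3 x} - 4 e^{3 x} - 20\right) e^{- 3 x}}{12} is an antiderivative of f.
Check: d/dx[\frac{\left(9 x^{4} e^{3 x} + 24 x^{2} e^{3 x} + 9 x e^{3 x} - 4 e^{3 x} - 20\right) e^{- 3 x}}{12}] = \frac{\left(12 x^{3} e^{3 x} + 16 x e^{3 x} + 3 e^{3 x} + 20\right) e^{- 3 x}}{4} = f(x).
F(1) = \frac{19}{6} - \frac{5}{3 e^{3}}; F(-3) = \frac{457}{6} - \frac{5 e^{9}}{3}.
Integral = F(1) - F(-3) = -73 - \frac{5}{3 e^{3}} + \frac{5 e^{9}}{3}.

Antiderivative: F(x) = \frac{\left(9 x^{4} e^{3 x} + 24 x^{2} e^{3 x} + 9 x e^{3 x} - 4 e^{3 x} - 20\right) e^{- 3 x}}{12}; value = -73 - \frac{5}{3 e^{3}} + \frac{5 e^{9}}{3}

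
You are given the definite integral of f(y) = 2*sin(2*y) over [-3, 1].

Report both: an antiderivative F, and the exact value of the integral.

Antiderivative: F(y) = -cos(2*y); value = -cos(2) + cos(6)

Any candidate F(y) must reproduce f(y) exactly when differentiated.
F(y) = -cos(2*y) is an antiderivative of f.
Check: d/dy[-cos(2*y)] = 2*sin(2*y) = f(y).
F(1) = -cos(2); F(-3) = -cos(6).
Integral = F(1) - F(-3) = -cos(2) + cos(6).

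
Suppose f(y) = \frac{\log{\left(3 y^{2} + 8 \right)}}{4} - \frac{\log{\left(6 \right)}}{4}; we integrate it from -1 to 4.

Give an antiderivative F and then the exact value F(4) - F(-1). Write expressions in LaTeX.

Antiderivative: F(y) = \frac{y \log{\left(3 y^{2} + 8 \right)}}{4} - \frac{y}{2} - \frac{y \log{\left(6 \right)}}{4} + \frac{\sqrt{6} \operatorname{atan}{\left(\frac{\sqrt{6} y}{4} \right)}}{3}; value = - \frac{5}{2} + \frac{\log{\left(\frac{11}{6} \right)}}{4} + \frac{\sqrt{6} \operatorname{atan}{\left(\frac{\sqrt{6}}{4} \right)}}{3} + \frac{\sqrt{6} \operatorname{atan}{\left(\sqrt{6} \right)}}{3} + \log{\left(\frac{28}{3} \right)}

Differentiate the proposed F(y) back; it has to land on f(y) exactly.
F(y) = \frac{y \log{\left(3 y^{2} + 8 \right)}}{4} - \frac{y}{2} - \frac{y \log{\left(6 \right)}}{4} + \frac{\sqrt{6} \operatorname{atan}{\left(\frac{\sqrt{6} y}{4} \right)}}{3} is an antiderivative of f.
Check: d/dy[\frac{y \log{\left(3 y^{2} + 8 \right)}}{4} - \frac{y}{2} - \frac{y \log{\left(6 \right)}}{4} + \frac{\sqrt{6} \operatorname{atan}{\left(\frac{\sqrt{6} y}{4} \right)}}{3}] = \frac{\log{\left(3 y^{2} + 8 \right)}}{4} - \frac{\log{\left(6 \right)}}{4} = f(y).
F(4) = -2 - \log{\left(6 \right)} + \frac{\sqrt{6} \operatorname{atan}{\left(\sqrt{6} \right)}}{3} + \log{\left(56 \right)}; F(-1) = - \frac{\log{\left(11 \right)}}{4} - \frac{\sqrt{6} \operatorname{atan}{\left(\frac{\sqrt{6}}{4} \right)}}{3} + \frac{\log{\left(6 \right)}}{4} + \frac{1}{2}.
Integral = F(4) - F(-1) = - \frac{5}{2} + \frac{\log{\left(\frac{11}{6} \right)}}{4} + \frac{\sqrt{6} \operatorname{atan}{\left(\frac{\sqrt{6}}{4} \right)}}{3} + \frac{\sqrt{6} \operatorname{atan}{\left(\sqrt{6} \right)}}{3} + \log{\left(\frac{28}{3} \right)}.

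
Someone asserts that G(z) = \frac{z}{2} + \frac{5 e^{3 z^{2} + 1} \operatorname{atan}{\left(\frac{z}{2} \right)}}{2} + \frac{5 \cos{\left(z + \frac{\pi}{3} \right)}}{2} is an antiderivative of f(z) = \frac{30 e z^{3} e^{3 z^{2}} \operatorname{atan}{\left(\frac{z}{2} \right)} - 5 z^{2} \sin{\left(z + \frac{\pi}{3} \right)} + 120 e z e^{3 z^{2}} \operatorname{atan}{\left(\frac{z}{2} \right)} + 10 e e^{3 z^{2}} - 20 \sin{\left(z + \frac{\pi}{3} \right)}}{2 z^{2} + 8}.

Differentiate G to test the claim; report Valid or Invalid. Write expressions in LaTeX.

d/dz[G] = \frac{30 e z^{3} e^{3 z^{2}} \operatorname{atan}{\left(\frac{z}{2} \right)} - 5 z^{2} \sin{\left(z + \frac{\pi}{3} \right)} + z^{2} + 120 e z e^{3 z^{2}} \operatorname{atan}{\left(\frac{z}{2} \right)} + 10 e e^{3 z^{2}} - 20 \sin{\left(z + \frac{\pi}{3} \right)} + 4}{2 z^{2} + 8}
d/dz[G] - f(z) = \frac{1}{2} != 0.

Invalid: d/dz[G] - f = \frac{1}{2}, which is not 0.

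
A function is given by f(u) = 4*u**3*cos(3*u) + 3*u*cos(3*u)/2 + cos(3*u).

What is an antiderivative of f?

The integrand splits into summands that can be handled one at a time.
Check: d/du[4*u**3*sin(3*u)/3 + 4*u**2*cos(3*u)/3 - 7*u*sin(3*u)/18 + sin(3*u)/3 - 7*cos(3*u)/54] = 4*u**3*cos(3*u) + 3*u*cos(3*u)/2 + cos(3*u) = f(u).

An antiderivative is F(u) = 4*u**3*sin(3*u)/3 + 4*u**2*cos(3*u)/3 - 7*u*sin(3*u)/18 + sin(3*u)/3 - 7*cos(3*u)/54.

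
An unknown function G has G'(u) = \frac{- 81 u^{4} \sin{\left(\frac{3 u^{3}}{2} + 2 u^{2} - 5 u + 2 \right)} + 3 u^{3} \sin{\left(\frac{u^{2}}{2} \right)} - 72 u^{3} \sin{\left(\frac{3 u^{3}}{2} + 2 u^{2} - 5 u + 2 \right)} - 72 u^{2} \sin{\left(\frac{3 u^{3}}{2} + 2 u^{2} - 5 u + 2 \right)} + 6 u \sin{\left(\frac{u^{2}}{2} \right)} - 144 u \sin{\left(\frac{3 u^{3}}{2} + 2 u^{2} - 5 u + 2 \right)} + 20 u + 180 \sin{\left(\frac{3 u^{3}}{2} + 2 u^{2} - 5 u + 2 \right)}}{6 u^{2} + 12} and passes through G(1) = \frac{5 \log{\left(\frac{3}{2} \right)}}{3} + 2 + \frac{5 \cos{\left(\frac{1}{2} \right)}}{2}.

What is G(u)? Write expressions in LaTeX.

G(u) = \frac{10 \log{\left(\frac{u^{2}}{2} + 1 \right)} - 3 \cos{\left(\frac{u^{2}}{2} \right)} + 18 \cos{\left(\frac{3 u^{3}}{2} + 2 u^{2} - 5 u + 2 \right)} + 12}{6}

Whatever form G(u) takes, its d/du must return the stated G'(u).
A general antiderivative is \frac{5 \log{\left(\frac{u^{2}}{2} + 1 \right)}}{3} - \frac{\cos{\left(\frac{u^{2}}{2} \right)}}{2} + 3 \cos{\left(\frac{3 u^{3}}{2} + 2 u^{2} - 5 u + 2 \right)} + C.
The condition gives C = \frac{5 \log{\left(\frac{3}{2} \right)}}{3} + 2 + \frac{5 \cos{\left(\frac{1}{2} \right)}}{2} - (\frac{5 \log{\left(\frac{3}{2} \right)}}{3} + \frac{5 \cos{\left(\frac{1}{2} \right)}}{2}) = 2.
So G(u) = \frac{10 \log{\left(\frac{u^{2}}{2} + 1 \right)} - 3 \cos{\left(\frac{u^{2}}{2} \right)} + 18 \cos{\left(\frac{3 u^{3}}{2} + 2 u^{2} - 5 u + 2 \right)} + 12}{6}.
Check: d/du[\frac{10 \log{\left(\frac{u^{2}}{2} + 1 \right)} - 3 \cos{\left(\frac{u^{2}}{2} \right)} + 18 \cos{\left(\frac{3 u^{3}}{2} + 2 u^{2} - 5 u + 2 \right)} + 12}{6}] = \frac{- 81 u^{4} \sin{\left(\frac{3 u^{3}}{2} + 2 u^{2} - 5 u + 2 \right)} + 3 u^{3} \sin{\left(\frac{u^{2}}{2} \right)} - 72 u^{3} \sin{\left(\frac{3 u^{3}}{2} + 2 u^{2} - 5 u + 2 \right)} - 72 u^{2} \sin{\left(\frac{3 u^{3}}{2} + 2 u^{2} - 5 u + 2 \right)} + 6 u \sin{\left(\frac{u^{2}}{2} \right)} - 144 u \sin{\left(\frac{3 u^{3}}{2} + 2 u^{2} - 5 u + 2 \right)} + 20 u + 180 \sin{\left(\frac{3 u^{3}}{2} + 2 u^{2} - 5 u + 2 \right)}}{6 u^{2} + 12} = G'(u).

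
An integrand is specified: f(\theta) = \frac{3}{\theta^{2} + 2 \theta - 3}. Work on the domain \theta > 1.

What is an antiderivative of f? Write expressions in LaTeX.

An antiderivative is F(\theta) = \frac{3 \log{\left(\theta - 1 \right)}}{4} - \frac{3 \log{\left(\theta + 3 \right)}}{4}.

The denominator factors as \left(\theta - 1\right) \left(\theta + 3\right); partial fractions split f into directly integrable pieces: - \frac{3}{4 \left(\theta + 3\right)} + \frac{3}{4 \left(\theta - 1\right)}.
Check: d/d\theta[\frac{3 \log{\left(\theta - 1 \right)}}{4} - \frac{3 \log{\left(\theta + 3 \right)}}{4}] = \frac{3}{\theta^{2} + 2 \theta - 3} = f(\theta).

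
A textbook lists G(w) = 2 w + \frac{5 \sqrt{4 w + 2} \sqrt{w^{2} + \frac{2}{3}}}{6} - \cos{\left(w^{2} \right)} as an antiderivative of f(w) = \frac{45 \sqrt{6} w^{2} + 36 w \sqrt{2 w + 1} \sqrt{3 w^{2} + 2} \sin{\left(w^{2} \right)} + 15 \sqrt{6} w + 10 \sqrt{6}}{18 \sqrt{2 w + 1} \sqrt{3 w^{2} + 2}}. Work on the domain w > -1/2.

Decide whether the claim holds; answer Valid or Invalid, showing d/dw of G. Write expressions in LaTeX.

d/dw[G] = \frac{\sqrt{3} \left(45 \sqrt{2} w^{2} + 12 \sqrt{3} w \sqrt{2 w + 1} \sqrt{3 w^{2} + 2} \sin{\left(w^{2} \right)} + 15 \sqrt{2} w + 12 \sqrt{3} \sqrt{2 w + 1} \sqrt{3 w^{2} + 2} + 10 \sqrt{2}\right)}{18 \sqrt{2 w + 1} \sqrt{3 w^{2} + 2}}
d/dw[G] - f(w) = 2 != 0.

Invalid: d/dw[G] - f = 2, which is not 0.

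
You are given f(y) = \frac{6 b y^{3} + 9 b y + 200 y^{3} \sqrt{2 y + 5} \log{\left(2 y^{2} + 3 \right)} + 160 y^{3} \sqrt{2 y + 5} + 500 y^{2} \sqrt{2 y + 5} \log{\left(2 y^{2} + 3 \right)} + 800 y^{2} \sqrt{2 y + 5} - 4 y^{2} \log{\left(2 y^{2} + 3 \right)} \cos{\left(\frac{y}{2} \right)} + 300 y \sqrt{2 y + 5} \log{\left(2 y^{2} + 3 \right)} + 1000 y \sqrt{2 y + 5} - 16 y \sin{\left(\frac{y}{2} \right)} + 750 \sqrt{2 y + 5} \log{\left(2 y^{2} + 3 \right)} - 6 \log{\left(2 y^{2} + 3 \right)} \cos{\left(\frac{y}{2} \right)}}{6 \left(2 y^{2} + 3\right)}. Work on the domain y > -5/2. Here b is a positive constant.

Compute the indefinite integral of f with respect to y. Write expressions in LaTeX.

Recover f(y) by differentiating a candidate F(y); any mismatch rules it out.
Check: d/dy[\frac{3 b y^{2} - 4 \left(- 5 \left(2 y + 5\right)^{\frac{5}{2}} + 2 \sin{\left(\frac{y}{2} \right)}\right) \log{\left(2 y^{2} + 3 \right)}}{12}] = \frac{6 b y^{3} + 9 b y + 200 y^{3} \sqrt{2 y + 5} \log{\left(2 y^{2} + 3 \right)} + 160 y^{3} \sqrt{2 y + 5} + 500 y^{2} \sqrt{2 y + 5} \log{\left(2 y^{2} + 3 \right)} + 800 y^{2} \sqrt{2 y + 5} - 4 y^{2} \log{\left(2 y^{2} + 3 \right)} \cos{\left(\frac{y}{2} \right)} + 300 y \sqrt{2 y + 5} \log{\left(2 y^{2} + 3 \right)} + 1000 y \sqrt{2 y + 5} - 16 y \sin{\left(\frac{y}{2} \right)} + 750 \sqrt{2 y + 5} \log{\left(2 y^{2} + 3 \right)} - 6 \log{\left(2 y^{2} + 3 \right)} \cos{\left(\frac{y}{2} \right)}}{12 y^{2} + 18}, which equals f(y).

F(y) = \frac{3 b y^{2} - 4 \left(- 5 \left(2 y + 5\right)^{\frac{5}{2}} + 2 \sin{\left(\frac{y}{2} \right)}\right) \log{\left(2 y^{2} + 3 \right)}}{12} + C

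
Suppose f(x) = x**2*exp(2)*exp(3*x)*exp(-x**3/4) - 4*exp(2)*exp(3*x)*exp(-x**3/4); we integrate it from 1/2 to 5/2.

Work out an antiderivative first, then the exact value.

Antiderivative: F(x) = -4*exp(-x**3/4 + 3*x + 2)/3; value = -4*exp(179/32)/3 + 4*exp(111/32)/3

f matches the chain-rule pattern g'(h)*h' with inner function h(x) = -x**3/4 + 3*x + 2; substituting u = h(x) collapses the integral.
F(x) = -4*exp(-x**3/4 + 3*x + 2)/3 is an antiderivative of f.
Check: d/dx[-4*exp(-x**3/4 + 3*x + 2)/3] = x**2*exp(2)*exp(3*x)*exp(-x**3/4) - 4*exp(2)*exp(3*x)*exp(-x**3/4) = f(x).
F(5/2) = -4*exp(179/32)/3; F(1/2) = -4*exp(111/32)/3.
Integral = F(5/2) - F(1/2) = -4*exp(179/32)/3 + 4*exp(111/32)/3.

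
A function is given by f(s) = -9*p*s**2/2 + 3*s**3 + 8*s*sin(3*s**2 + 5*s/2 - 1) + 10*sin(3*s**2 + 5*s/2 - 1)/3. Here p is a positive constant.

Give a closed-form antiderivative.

Integrate term by term and add the pieces.
Check: d/ds[-3*p*s**3/2 + 3*s**4/4 - 4*cos(3*s**2 + 5*s/2 - 1)/3] = -9*p*s**2/2 + 3*s**3 + 8*s*sin(3*s**2 + 5*s/2 - 1) + 10*sin(3*s**2 + 5*s/2 - 1)/3 = f(s).

An antiderivative is F(s) = -3*p*s**3/2 + 3*s**4/4 - 4*cos(3*s**2 + 5*s/2 - 1)/3.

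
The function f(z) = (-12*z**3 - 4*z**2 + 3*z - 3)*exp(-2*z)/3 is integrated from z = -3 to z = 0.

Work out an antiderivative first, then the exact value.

Recognize the product-rule pattern: f = u'v + uv' with u = 2*z**3 + 11*z**2/3 + 19*z/6 + 25/12, v = exp(-2*z), so integration by parts undoes it.
F(z) = 2*z**3*exp(-2*z) + 11*z**2*exp(-2*z)/3 + 19*z*exp(-2*z)/6 + 25*exp(-2*z)/12 is an antiderivative of f.
Check: d/dz[2*z**3*exp(-2*z) + 11*z**2*exp(-2*z)/3 + 19*z*exp(-2*z)/6 + 25*exp(-2*z)/12] = (-12*z**3 - 4*z**2 + 3*z - 3)*exp(-2*z)/3 = f(z).
F(0) = 25/12; F(-3) = -341*exp(6)/12.
Integral = F(0) - F(-3) = 25/12 + 341*exp(6)/12.

Antiderivative: F(z) = 2*z**3*exp(-2*z) + 11*z**2*exp(-2*z)/3 + 19*z*exp(-2*z)/6 + 25*exp(-2*z)/12; value = 25/12 + 341*exp(6)/12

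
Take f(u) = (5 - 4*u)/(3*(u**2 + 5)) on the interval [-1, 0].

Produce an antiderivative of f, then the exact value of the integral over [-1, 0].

For F(u) to be correct the identity F'(u) - f(u) = 0 must hold.
F(u) = (-2*log(u**2 + 5) + sqrt(5)*atan(sqrt(5)*u/5))/3 is an antiderivative of f.
Check: d/du[(-2*log(u**2 + 5) + sqrt(5)*atan(sqrt(5)*u/5))/3] = (5 - 4*u)/(3*u**2 + 15), which equals f(u).
F(0) = -2*log(5)/3; F(-1) = -2*log(6)/3 - sqrt(5)*atan(sqrt(5)/5)/3.
Integral = F(0) - F(-1) = -2*log(5)/3 + sqrt(5)*atan(sqrt(5)/5)/3 + 2*log(6)/3.

Antiderivative: F(u) = (-2*log(u**2 + 5) + sqrt(5)*atan(sqrt(5)*u/5))/3; value = -2*log(5)/3 + sqrt(5)*atan(sqrt(5)/5)/3 + 2*log(6)/3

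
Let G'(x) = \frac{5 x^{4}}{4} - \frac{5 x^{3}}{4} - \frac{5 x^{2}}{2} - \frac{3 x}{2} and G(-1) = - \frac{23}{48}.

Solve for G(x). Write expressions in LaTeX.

G(x) = \frac{x^{5}}{4} - \frac{5 x^{4}}{16} - \frac{5 x^{3}}{6} - \frac{3 x^{2}}{4}

The integrand splits into summands that can be handled one at a time.
A general antiderivative is \frac{x^{5}}{4} - \frac{5 x^{4}}{16} - \frac{5 x^{3}}{6} - \frac{3 x^{2}}{4} + C.
The condition gives C = - \frac{23}{48} - (- \frac{23}{48}) = 0.
So G(x) = \frac{x^{5}}{4} - \frac{5 x^{4}}{16} - \frac{5 x^{3}}{6} - \frac{3 x^{2}}{4}.
Check: d/dx[\frac{x^{5}}{4} - \frac{5 x^{4}}{16} - \frac{5 x^{3}}{6} - \frac{3 x^{2}}{4}] = \frac{5 x^{4}}{4} - \frac{5 x^{3}}{4} - \frac{5 x^{2}}{2} - \frac{3 x}{2} = G'(x).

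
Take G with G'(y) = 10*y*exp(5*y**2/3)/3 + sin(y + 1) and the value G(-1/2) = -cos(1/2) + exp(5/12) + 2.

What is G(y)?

G(y) = exp(5*y**2/3) - cos(y + 1) + 2

Integrate term by term and add the pieces.
A general antiderivative is exp(5*y**2/3) - cos(y + 1) + C.
The condition gives C = -cos(1/2) + exp(5/12) + 2 - (-cos(1/2) + exp(5/12)) = 2.
So G(y) = exp(5*y**2/3) - cos(y + 1) + 2.
Check: d/dy[exp(5*y**2/3) - cos(y + 1) + 2] = 10*y*exp(5*y**2/3)/3 + sin(y + 1) = G'(y).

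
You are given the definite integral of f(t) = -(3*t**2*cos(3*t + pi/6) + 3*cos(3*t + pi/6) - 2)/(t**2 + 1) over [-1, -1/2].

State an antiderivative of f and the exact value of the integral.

A candidate is checked by its d/dt: the result must match f(t).
F(t) = -sin(3*t + pi/6) + 2*atan(t) is an antiderivative of f.
Check: d/dt[-sin(3*t + pi/6) + 2*atan(t)] = (-3*t**2*cos(3*t + pi/6) - 3*cos(3*t + pi/6) + 2)/(t**2 + 1), which equals f(t).
F(-1/2) = -2*atan(1/2) - cos(pi/3 + 3/2); F(-1) = -pi/2 - cos(pi/3 + 3).
Integral = F(-1/2) - F(-1) = -2*atan(1/2) + cos(pi/3 + 3) - cos(pi/3 + 3/2) + pi/2.

Antiderivative: F(t) = -sin(3*t + pi/6) + 2*atan(t); value = -2*atan(1/2) + cos(pi/3 + 3) - cos(pi/3 + 3/2) + pi/2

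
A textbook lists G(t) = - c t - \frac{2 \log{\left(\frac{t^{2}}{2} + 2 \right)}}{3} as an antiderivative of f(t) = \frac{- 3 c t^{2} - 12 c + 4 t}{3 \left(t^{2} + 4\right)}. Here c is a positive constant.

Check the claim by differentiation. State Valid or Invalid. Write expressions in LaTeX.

d/dt[G] = \frac{- 3 c t^{2} - 12 c - 4 t}{3 t^{2} + 12}
d/dt[G] - f(t) = - \frac{8 t}{3 t^{2} + 12} != 0.

Invalid: d/dt[G] - f = - \frac{8 t}{3 t^{2} + 12}, which is not 0.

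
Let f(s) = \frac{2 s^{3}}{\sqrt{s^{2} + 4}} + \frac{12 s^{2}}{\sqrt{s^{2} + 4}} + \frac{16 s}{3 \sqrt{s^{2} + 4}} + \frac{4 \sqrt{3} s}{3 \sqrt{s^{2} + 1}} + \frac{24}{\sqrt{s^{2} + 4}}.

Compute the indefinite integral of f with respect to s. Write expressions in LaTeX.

The integrand splits into summands that can be handled one at a time.
Check: d/ds[\frac{2 \left(- s \left(- s - 9\right) \sqrt{s^{2} + 4} + 2 \sqrt{3} \sqrt{s^{2} + 1}\right)}{3}] = \frac{6 s^{3} \sqrt{s^{2} + 1} + 36 s^{2} \sqrt{s^{2} + 1} + 16 s \sqrt{s^{2} + 1} + 4 \sqrt{3} s \sqrt{s^{2} + 4} + 72 \sqrt{s^{2} + 1}}{3 \sqrt{s^{2} + 1} \sqrt{s^{2} + 4}}, which equals f(s).

F(s) = \frac{2 \left(- s \left(- s - 9\right) \sqrt{s^{2} + 4} + 2 \sqrt{3} \sqrt{s^{2} + 1}\right)}{3} + C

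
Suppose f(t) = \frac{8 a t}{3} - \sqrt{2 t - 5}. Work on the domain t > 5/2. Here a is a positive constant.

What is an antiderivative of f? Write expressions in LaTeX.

An antiderivative is F(t) = \frac{4 a t^{2} - 2 t \sqrt{2 t - 5} + 5 \sqrt{2 t - 5}}{3}.

The integrand splits into summands that can be handled one at a time.
Check: d/dt[\frac{4 a t^{2} - 2 t \sqrt{2 t - 5} + 5 \sqrt{2 t - 5}}{3}] = \frac{8 a t \sqrt{2 t - 5} - 6 t + 15}{3 \sqrt{2 t - 5}}, which equals f(t).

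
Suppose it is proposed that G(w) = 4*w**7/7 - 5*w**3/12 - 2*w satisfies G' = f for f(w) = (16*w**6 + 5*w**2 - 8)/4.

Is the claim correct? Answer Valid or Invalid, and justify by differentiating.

Invalid: d/dw[G] - f = -5*w**2/2, which is not 0.

d/dw[G] = 4*w**6 - 5*w**2/4 - 2
d/dw[G] - f(w) = -5*w**2/2 != 0.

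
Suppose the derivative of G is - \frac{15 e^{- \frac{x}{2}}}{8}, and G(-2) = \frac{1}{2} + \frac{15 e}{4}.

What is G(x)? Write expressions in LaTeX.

Since d/dx undoes antidifferentiation here, G(x) must give back the stated G'(x).
A general antiderivative is \frac{15 e^{- \frac{x}{2}}}{4} + C.
The condition gives C = \frac{1}{2} + \frac{15 e}{4} - (\frac{15 e}{4}) = \frac{1}{2}.
So G(x) = \frac{\left(2 e^{\frac{x}{2}} + 15\right) e^{- \frac{x}{2}}}{4}.
Check: d/dx[\frac{\left(2 e^{\frac{x}{2}} + 15\right) e^{- \frac{x}{2}}}{4}] = - \frac{15 e^{- \frac{x}{2}}}{8} = G'(x).

G(x) = \frac{\left(2 e^{\frac{x}{2}} + 15\right) e^{- \frac{x}{2}}}{4}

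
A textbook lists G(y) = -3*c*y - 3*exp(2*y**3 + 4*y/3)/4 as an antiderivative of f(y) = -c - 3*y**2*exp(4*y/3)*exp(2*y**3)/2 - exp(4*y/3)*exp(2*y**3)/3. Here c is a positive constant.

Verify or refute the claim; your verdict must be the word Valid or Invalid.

d/dy[G] = -3*c - 9*y**2*exp(4*y/3)*exp(2*y**3)/2 - exp(4*y/3)*exp(2*y**3)
d/dy[G] - f(y) = -2*c - 3*y**2*exp(4*y/3)*exp(2*y**3) - 2*exp(4*y/3)*exp(2*y**3)/3 != 0.

Invalid: d/dy[G] - f = -2*c - 3*y**2*exp(4*y/3)*exp(2*y**3) - 2*exp(4*y/3)*exp(2*y**3)/3, which is not 0.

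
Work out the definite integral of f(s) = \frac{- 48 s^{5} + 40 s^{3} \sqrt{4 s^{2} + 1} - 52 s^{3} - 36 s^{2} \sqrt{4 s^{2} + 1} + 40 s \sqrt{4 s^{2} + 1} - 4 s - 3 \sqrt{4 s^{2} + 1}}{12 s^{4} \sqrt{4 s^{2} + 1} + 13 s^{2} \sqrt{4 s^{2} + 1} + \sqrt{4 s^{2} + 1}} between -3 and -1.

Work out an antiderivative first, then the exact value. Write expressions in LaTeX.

Antiderivative: F(s) = - \sqrt{4 s^{2} + 1} + \frac{5 \log{\left(4 s^{2} + \frac{1}{3} \right)}}{3} - 3 \operatorname{atan}{\left(s \right)}; value = - \frac{5 \log{\left(\frac{109}{3} \right)}}{3} - 3 \operatorname{atan}{\left(3 \right)} - \sqrt{5} + \frac{3 \pi}{4} + \frac{5 \log{\left(\frac{13}{3} \right)}}{3} + \sqrt{37}

Since d/ds undoes antidifferentiation here, F'(s) = f(s) is required of F(s).
F(s) = - \sqrt{4 s^{2} + 1} + \frac{5 \log{\left(4 s^{2} + \frac{1}{3} \right)}}{3} - 3 \operatorname{atan}{\left(s \right)} is an antiderivative of f.
Check: d/ds[- \sqrt{4 s^{2} + 1} + \frac{5 \log{\left(4 s^{2} + \frac{1}{3} \right)}}{3} - 3 \operatorname{atan}{\left(s \right)}] = \frac{- 48 s^{5} + 40 s^{3} \sqrt{4 s^{2} + 1} - 52 s^{3} - 36 s^{2} \sqrt{4 s^{2} + 1} + 40 s \sqrt{4 s^{2} + 1} - 4 s - 3 \sqrt{4 s^{2} + 1}}{12 s^{4} \sqrt{4 s^{2} + 1} + 13 s^{2} \sqrt{4 s^{2} + 1} + \sqrt{4 s^{2} + 1}} = f(s).
F(-1) = - \sqrt{5} + \frac{3 \pi}{4} + \frac{5 \log{\left(\frac{13}{3} \right)}}{3}; F(-3) = - \sqrt{37} + 3 \operatorname{atan}{\left(3 \right)} + \frac{5 \log{\left(\frac{109}{3} \right)}}{3}.
Integral = F(-1) - F(-3) = - \frac{5 \log{\left(\frac{109}{3} \right)}}{3} - 3 \operatorname{atan}{\left(3 \right)} - \sqrt{5} + \frac{3 \pi}{4} + \frac{5 \log{\left(\frac{13}{3} \right)}}{3} + \sqrt{37}.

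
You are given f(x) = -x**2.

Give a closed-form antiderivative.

An antiderivative is F(x) = -x**3/3.

Differentiate the proposed F(x) back; it has to land on f(x) exactly.
Check: d/dx[-x**3/3] = -x**2 = f(x).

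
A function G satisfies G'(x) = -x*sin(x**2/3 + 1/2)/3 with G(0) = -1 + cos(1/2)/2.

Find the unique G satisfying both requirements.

G(x) = cos(x**2/3 + 1/2)/2 - 1

The substitution u = x**2/3 + 1/2 works: G'(x) is exactly (dG/du)*(du/dx) for that inner function.
A general antiderivative is cos(x**2/3 + 1/2)/2 + C.
The condition gives C = -1 + cos(1/2)/2 - (cos(1/2)/2) = -1.
So G(x) = cos(x**2/3 + 1/2)/2 - 1.
Check: d/dx[cos(x**2/3 + 1/2)/2 - 1] = -x*sin(x**2/3 + 1/2)/3 = G'(x).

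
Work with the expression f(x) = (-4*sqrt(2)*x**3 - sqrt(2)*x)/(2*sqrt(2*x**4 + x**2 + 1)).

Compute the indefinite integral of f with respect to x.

f matches the chain-rule pattern g'(h)*h' with inner function h(x) = x**4 + x**2/2 + 1/2; substituting u = h(x) collapses the integral.
Check: d/dx[-sqrt(x**4 + x**2/2 + 1/2)] = (-4*sqrt(2)*x**3 - sqrt(2)*x)/(2*sqrt(2*x**4 + x**2 + 1)) = f(x).

F(x) = -sqrt(x**4 + x**2/2 + 1/2) + C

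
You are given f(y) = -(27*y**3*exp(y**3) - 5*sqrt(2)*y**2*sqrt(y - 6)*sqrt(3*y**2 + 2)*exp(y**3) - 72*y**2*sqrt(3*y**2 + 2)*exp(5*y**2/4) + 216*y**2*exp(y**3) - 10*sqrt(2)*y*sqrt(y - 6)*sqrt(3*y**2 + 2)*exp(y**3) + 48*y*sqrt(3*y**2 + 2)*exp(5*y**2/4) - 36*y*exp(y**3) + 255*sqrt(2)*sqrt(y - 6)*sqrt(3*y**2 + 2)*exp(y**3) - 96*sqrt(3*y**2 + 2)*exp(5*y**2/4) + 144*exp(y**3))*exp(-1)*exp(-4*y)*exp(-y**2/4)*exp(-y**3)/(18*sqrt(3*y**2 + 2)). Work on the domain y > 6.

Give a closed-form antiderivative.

Recognize the product-rule pattern: f = u'v + uv' with u = -20*(y/2 - 3)**(3/2)/9 + sqrt(3*y**2 + 2) - 4*exp(-y**3 + 5*y**2/4)/3, v = exp(-y**2/4 - 4*y - 1), so integration by parts undoes it.
Check: d/dy[-4*(5*(y/2 - 3)**(3/2)/3 - 3*sqrt(3*y**2 + 2)/4 + exp(-y**3 + 5*y**2/4))*exp(-y**2/4 - 4*y - 1)/3] = (-27*y**3 + 5*sqrt(2)*y**2*sqrt(y - 6)*sqrt(3*y**2 + 2) + 72*y**2*sqrt(3*y**2 + 2)*exp(5*y**2/4)*exp(-y**3) - 216*y**2 + 10*sqrt(2)*y*sqrt(y - 6)*sqrt(3*y**2 + 2) - 48*y*sqrt(3*y**2 + 2)*exp(5*y**2/4)*exp(-y**3) + 36*y - 255*sqrt(2)*sqrt(y - 6)*sqrt(3*y**2 + 2) + 96*sqrt(3*y**2 + 2)*exp(5*y**2/4)*exp(-y**3) - 144)*exp(-1)*exp(-4*y)*exp(-y**2/4)/(18*sqrt(3*y**2 + 2)), which equals f(y).

An antiderivative is F(y) = -4*(5*(y/2 - 3)**(3/2)/3 - 3*sqrt(3*y**2 + 2)/4 + exp(-y**3 + 5*y**2/4))*exp(-y**2/4 - 4*y - 1)/3.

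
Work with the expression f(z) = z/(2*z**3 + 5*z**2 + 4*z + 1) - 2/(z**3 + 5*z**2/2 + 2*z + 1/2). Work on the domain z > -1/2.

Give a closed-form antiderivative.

An antiderivative is F(z) = -9*log(z + 1/2) + 9*log(z + 1) - 5/(z + 1).

The denominator factors as (z + 1)**2*(2*z + 1); partial fractions split f into directly integrable pieces: -18/(2*z + 1) + 9/(z + 1) + 5/(z + 1)**2.
Check: d/dz[-9*log(z + 1/2) + 9*log(z + 1) - 5/(z + 1)] = (z - 4)/(2*z**3 + 5*z**2 + 4*z + 1), which equals f(z).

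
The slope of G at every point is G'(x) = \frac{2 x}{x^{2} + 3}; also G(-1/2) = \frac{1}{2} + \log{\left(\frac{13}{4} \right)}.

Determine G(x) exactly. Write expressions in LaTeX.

G(x) = \frac{2 \log{\left(x^{2} + 3 \right)} + 1}{2}

The substitution u = x^{2} + 3 works: G'(x) is exactly (dG/du)*(du/dx) for that inner function.
A general antiderivative is \log{\left(x^{2} + 3 \right)} + C.
The condition gives C = \frac{1}{2} + \log{\left(\frac{13}{4} \right)} - (\log{\left(\frac{13}{4} \right)}) = \frac{1}{2}.
So G(x) = \frac{2 \log{\left(x^{2} + 3 \right)} + 1}{2}.
Check: d/dx[\frac{2 \log{\left(x^{2} + 3 \right)} + 1}{2}] = \frac{2 x}{x^{2} + 3} = G'(x).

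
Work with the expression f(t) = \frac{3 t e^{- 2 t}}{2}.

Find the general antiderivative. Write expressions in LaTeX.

F(t) = \frac{\left(- 6 t - 3\right) e^{- 2 t}}{8} + C

f has the shape u'v + uv' for u = - \frac{3 t}{4} - \frac{3}{8} and v = e^{- 2 t} — it is the derivative of the product u*v.
Check: d/dt[\frac{\left(- 6 t - 3\right) e^{- 2 t}}{8}] = \frac{3 t e^{- 2 t}}{2} = f(t).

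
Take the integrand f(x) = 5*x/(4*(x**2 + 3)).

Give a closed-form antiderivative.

f matches the chain-rule pattern g'(h)*h' with inner function h(x) = x**2 + 3; substituting u = h(x) collapses the integral.
Check: d/dx[5*log(x**2 + 3)/8] = 5*x/(4*x**2 + 12), which equals f(x).

An antiderivative is F(x) = 5*log(x**2 + 3)/8.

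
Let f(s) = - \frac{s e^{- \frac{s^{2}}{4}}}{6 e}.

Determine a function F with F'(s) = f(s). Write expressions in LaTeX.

An antiderivative is F(s) = \frac{e^{- \frac{s^{2}}{4}}}{3 e}.

f matches the chain-rule pattern g'(h)*h' with inner function h(s) = - \frac{s^{2}}{4} - 1; substituting u = h(s) collapses the integral.
Check: d/ds[\frac{e^{- \frac{s^{2}}{4}}}{3 e}] = - \frac{s e^{- \frac{s^{2}}{4}}}{6 e} = f(s).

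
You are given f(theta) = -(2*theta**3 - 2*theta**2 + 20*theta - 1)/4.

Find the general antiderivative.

A candidate is checked by its d/dtheta: the result must match f(theta).
Check: d/dtheta[theta*(-3*theta**3 + 4*theta**2 - 60*theta + 6)/24] = -theta**3/2 + theta**2/2 - 5*theta + 1/4, which equals f(theta).

F(theta) = theta*(-3*theta**3 + 4*theta**2 - 60*theta + 6)/24 + C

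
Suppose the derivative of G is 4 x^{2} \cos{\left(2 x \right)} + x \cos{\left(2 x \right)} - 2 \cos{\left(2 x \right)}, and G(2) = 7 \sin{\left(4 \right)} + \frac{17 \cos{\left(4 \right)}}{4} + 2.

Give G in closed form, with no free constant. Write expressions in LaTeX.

The integrand splits into summands that can be handled one at a time.
A general antiderivative is 2 x^{2} \sin{\left(2 x \right)} + \frac{x \sin{\left(2 x \right)}}{2} + 2 x \cos{\left(2 x \right)} - 2 \sin{\left(2 x \right)} + \frac{\cos{\left(2 x \right)}}{4} + C.
The condition gives C = 7 \sin{\left(4 \right)} + \frac{17 \cos{\left(4 \right)}}{4} + 2 - (7 \sin{\left(4 \right)} + \frac{17 \cos{\left(4 \right)}}{4}) = 2.
So G(x) = 2 x^{2} \sin{\left(2 x \right)} + \frac{x \sin{\left(2 x \right)}}{2} + 2 x \cos{\left(2 x \right)} - 2 \sin{\left(2 x \right)} + \frac{\cos{\left(2 x \right)}}{4} + 2.
Check: d/dx[2 x^{2} \sin{\left(2 x \right)} + \frac{x \sin{\left(2 x \right)}}{2} + 2 x \cos{\left(2 x \right)} - 2 \sin{\left(2 x \right)} + \frac{\cos{\left(2 x \right)}}{4} + 2] = 4 x^{2} \cos{\left(2 x \right)} + x \cos{\left(2 x \right)} - 2 \cos{\left(2 x \right)} = G'(x).

G(x) = 2 x^{2} \sin{\left(2 x \right)} + \frac{x \sin{\left(2 x \right)}}{2} + 2 x \cos{\left(2 x \right)} - 2 \sin{\left(2 x \right)} + \frac{\cos{\left(2 x \right)}}{4} + 2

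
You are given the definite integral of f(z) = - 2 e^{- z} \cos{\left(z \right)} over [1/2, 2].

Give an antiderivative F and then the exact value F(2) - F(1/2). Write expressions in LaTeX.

Check any antiderivative F(z) by computing F'(z) and comparing it with f(z).
F(z) = \left(- \sin{\left(z \right)} + \cos{\left(z \right)}\right) e^{- z} is an antiderivative of f.
Check: d/dz[\left(- \sin{\left(z \right)} + \cos{\left(z \right)}\right) e^{- z}] = - 2 e^{- z} \cos{\left(z \right)} = f(z).
F(2) = - \frac{\sin{\left(2 \right)}}{e^{2}} + \frac{\cos{\left(2 \right)}}{e^{2}}; F(1/2) = - \frac{\sin{\left(\frac{1}{2} \right)}}{e^{\frac{1}{2}}} + \frac{\cos{\left(\frac{1}{2} \right)}}{e^{\frac{1}{2}}}.
Integral = F(2) - F(1/2) = - \frac{\cos{\left(\frac{1}{2} \right)}}{e^{\frac{1}{2}}} - \frac{\sin{\left(2 \right)}}{e^{2}} + \frac{\cos{\left(2 \right)}}{e^{2}} + \frac{\sin{\left(\frac{1}{2} \right)}}{e^{\frac{1}{2}}}.

Antiderivative: F(z) = \left(- \sin{\left(z \right)} + \cos{\left(z \right)}\right) e^{- z}; value = - \frac{\cos{\left(\frac{1}{2} \right)}}{e^{\frac{1}{2}}} - \frac{\sin{\left(2 \right)}}{e^{2}} + \frac{\cos{\left(2 \right)}}{e^{2}} + \frac{\sin{\left(\frac{1}{2} \right)}}{e^{\frac{1}{2}}}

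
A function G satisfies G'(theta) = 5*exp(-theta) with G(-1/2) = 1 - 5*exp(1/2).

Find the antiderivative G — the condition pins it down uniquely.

For G(theta) to be correct, d/dtheta[G] must agree with the stated G'(theta) identically.
A general antiderivative is -5*exp(-theta) + C.
The condition gives C = 1 - 5*exp(1/2) - (-5*exp(1/2)) = 1.
So G(theta) = (exp(theta) - 5)*exp(-theta).
Check: d/dtheta[(exp(theta) - 5)*exp(-theta)] = 5*exp(-theta) = G'(theta).

G(theta) = (exp(theta) - 5)*exp(-theta)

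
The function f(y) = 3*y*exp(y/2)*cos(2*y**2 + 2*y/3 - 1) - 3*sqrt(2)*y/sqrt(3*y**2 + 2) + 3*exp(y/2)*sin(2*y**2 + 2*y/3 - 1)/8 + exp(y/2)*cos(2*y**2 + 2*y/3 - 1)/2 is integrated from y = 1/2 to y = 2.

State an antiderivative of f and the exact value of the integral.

The integrand splits into summands that can be handled one at a time.
F(y) = (-4*sqrt(2)*sqrt(3*y**2 + 2) + 3*exp(y/2)*sin(2*y**2 + 2*y/3 - 1))/4 is an antiderivative of f.
Check: d/dy[(-4*sqrt(2)*sqrt(3*y**2 + 2) + 3*exp(y/2)*sin(2*y**2 + 2*y/3 - 1))/4] = (24*y*sqrt(3*y**2 + 2)*exp(y/2)*cos(2*y**2 + 2*y/3 - 1) - 24*sqrt(2)*y + 3*sqrt(3*y**2 + 2)*exp(y/2)*sin(2*y**2 + 2*y/3 - 1) + 4*sqrt(3*y**2 + 2)*exp(y/2)*cos(2*y**2 + 2*y/3 - 1))/(8*sqrt(3*y**2 + 2)), which equals f(y).
F(2) = -2*sqrt(7) + 3*exp(1)*sin(25/3)/4; F(1/2) = -sqrt(22)/2 - 3*exp(1/4)*sin(1/6)/4.
Integral = F(2) - F(1/2) = -2*sqrt(7) + 3*exp(1/4)*sin(1/6)/4 + 3*exp(1)*sin(25/3)/4 + sqrt(22)/2.

Antiderivative: F(y) = (-4*sqrt(2)*sqrt(3*y**2 + 2) + 3*exp(y/2)*sin(2*y**2 + 2*y/3 - 1))/4; value = -2*sqrt(7) + 3*exp(1/4)*sin(1/6)/4 + 3*exp(1)*sin(25/3)/4 + sqrt(22)/2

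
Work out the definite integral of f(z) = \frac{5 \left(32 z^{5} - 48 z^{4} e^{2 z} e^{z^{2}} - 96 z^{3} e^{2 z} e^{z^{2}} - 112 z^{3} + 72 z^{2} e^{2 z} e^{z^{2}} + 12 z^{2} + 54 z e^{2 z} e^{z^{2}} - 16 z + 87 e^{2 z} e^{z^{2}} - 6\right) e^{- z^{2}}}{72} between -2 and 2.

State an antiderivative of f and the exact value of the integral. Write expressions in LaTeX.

Antiderivative: F(z) = - \frac{5 z^{4} e^{2 z}}{3} - \frac{10 z^{4} e^{- z^{2}}}{9} + \frac{5 z^{2} e^{2 z}}{2} + \frac{5 z^{2} e^{- z^{2}}}{3} - \frac{5 z e^{2 z}}{8} - \frac{5 z e^{- z^{2}}}{12} + \frac{10 e^{2 z}}{3} + \frac{20 e^{- z^{2}}}{9}; value = - \frac{175 e^{4}}{12} + \frac{125}{12 e^{4}}

f has the shape u'v + uv' for u = \frac{5 e^{2 z}}{2} + \frac{5 e^{- z^{2}}}{3} and v = - \frac{2 z^{4}}{3} + z^{2} - \frac{z}{4} + \frac{4}{3} — it is the derivative of the product u*v.
F(z) = - \frac{5 z^{4} e^{2 z}}{3} - \frac{10 z^{4} e^{- z^{2}}}{9} + \frac{5 z^{2} e^{2 z}}{2} + \frac{5 z^{2} e^{- z^{2}}}{3} - \frac{5 z e^{2 z}}{8} - \frac{5 z e^{- z^{2}}}{12} + \frac{10 e^{2 z}}{3} + \frac{20 e^{- z^{2}}}{9} is an antiderivative of f.
Check: d/dz[- \frac{5 z^{4} e^{2 z}}{3} - \frac{10 z^{4} e^{- z^{2}}}{9} + \frac{5 z^{2} e^{2 z}}{2} + \frac{5 z^{2} e^{- z^{2}}}{3} - \frac{5 z e^{2 z}}{8} - \frac{5 z e^{- z^{2}}}{12} + \frac{10 e^{2 z}}{3} + \frac{20 e^{- z^{2}}}{9}] = \frac{\left(160 z^{5} - 240 z^{4} e^{2 z} e^{z^{2}} - 480 z^{3} e^{2 z} e^{z^{2}} - 560 z^{3} + 360 z^{2} e^{2 z} e^{z^{2}} + 60 z^{2} + 270 z e^{2 z} e^{z^{2}} - 80 z + 435 e^{2 z} e^{z^{2}} - 30\right) e^{- z^{2}}}{72}, which equals f(z).
F(2) = - \frac{175 e^{4}}{12} - \frac{175}{18 e^{4}}; F(-2) = - \frac{725}{36 e^{4}}.
Integral = F(2) - F(-2) = - \frac{175 e^{4}}{12} + \frac{125}{12 e^{4}}.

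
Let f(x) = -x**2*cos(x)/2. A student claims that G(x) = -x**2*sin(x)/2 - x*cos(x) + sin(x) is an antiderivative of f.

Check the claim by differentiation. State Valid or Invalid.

Valid: G'(x) = f(x).

d/dx[G] = -x**2*cos(x)/2
This equals f(x) exactly, so the claim holds.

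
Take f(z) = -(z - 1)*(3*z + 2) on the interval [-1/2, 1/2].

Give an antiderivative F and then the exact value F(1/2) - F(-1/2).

Antiderivative: F(z) = z*(-2*z**2 + z + 4)/2; value = 7/4

Any candidate F(z) must reproduce f(z) exactly when differentiated.
F(z) = z*(-2*z**2 + z + 4)/2 is an antiderivative of f.
Check: d/dz[z*(-2*z**2 + z + 4)/2] = -3*z**2 + z + 2, which equals f(z).
F(1/2) = 1; F(-1/2) = -3/4.
Integral = F(1/2) - F(-1/2) = 7/4.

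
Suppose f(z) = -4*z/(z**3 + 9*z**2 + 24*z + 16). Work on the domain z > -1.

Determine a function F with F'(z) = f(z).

Factor the denominator ((z + 1)*(z + 4)**2) and decompose: f = -4/(9*(z + 4)) - 16/(3*(z + 4)**2) + 4/(9*(z + 1)); each piece integrates to a log, atan, or power term.
Check: d/dz[4*log(z + 1)/9 - 4*log(z + 4)/9 + 16/(3*z + 12)] = -4*z/(z**3 + 9*z**2 + 24*z + 16) = f(z).

An antiderivative is F(z) = 4*log(z + 1)/9 - 4*log(z + 4)/9 + 16/(3*z + 12).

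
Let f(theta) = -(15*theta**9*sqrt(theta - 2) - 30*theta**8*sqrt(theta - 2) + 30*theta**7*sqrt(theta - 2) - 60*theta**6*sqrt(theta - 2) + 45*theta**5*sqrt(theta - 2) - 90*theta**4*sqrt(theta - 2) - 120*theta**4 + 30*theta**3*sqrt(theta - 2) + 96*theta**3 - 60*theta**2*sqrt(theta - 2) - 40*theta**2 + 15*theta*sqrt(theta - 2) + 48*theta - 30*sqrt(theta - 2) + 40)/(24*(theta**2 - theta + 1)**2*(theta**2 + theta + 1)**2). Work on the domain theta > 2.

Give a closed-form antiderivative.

An antiderivative is F(theta) = (-20*theta - 3*(theta - 2)**(5/2)*(theta**4 + theta**2 + 1) + 12)/(12*(theta**4 + theta**2 + 1)).

Whatever form F(theta) takes, F'(theta) = f(theta) is non-negotiable.
Check: d/dtheta[(-20*theta - 3*(theta - 2)**(5/2)*(theta**4 + theta**2 + 1) + 12)/(12*(theta**4 + theta**2 + 1))] = (-15*theta**9*sqrt(theta - 2) + 30*theta**8*sqrt(theta - 2) - 30*theta**7*sqrt(theta - 2) + 60*theta**6*sqrt(theta - 2) - 45*theta**5*sqrt(theta - 2) + 90*theta**4*sqrt(theta - 2) + 120*theta**4 - 30*theta**3*sqrt(theta - 2) - 96*theta**3 + 60*theta**2*sqrt(theta - 2) + 40*theta**2 - 15*theta*sqrt(theta - 2) - 48*theta + 30*sqrt(theta - 2) - 40)/(24*theta**8 + 48*theta**6 + 72*theta**4 + 48*theta**2 + 24), which equals f(theta).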